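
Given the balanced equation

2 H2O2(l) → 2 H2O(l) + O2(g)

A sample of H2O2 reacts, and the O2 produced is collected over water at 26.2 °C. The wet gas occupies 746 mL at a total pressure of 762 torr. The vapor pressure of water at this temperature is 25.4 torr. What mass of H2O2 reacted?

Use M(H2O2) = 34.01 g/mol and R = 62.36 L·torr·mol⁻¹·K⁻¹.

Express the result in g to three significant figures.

2.00 g

P(O2) = 762 − 25.4 = 736.6 torr
n(O2) = PV/RT = (736.6 × 0.7460) / (62.36 × 299.35) = 0.02944 mol
n(H2O2) = (2/1) × 0.02944 = 0.05888 mol
m(H2O2) = 0.05888 × 34.01 = 2.003 g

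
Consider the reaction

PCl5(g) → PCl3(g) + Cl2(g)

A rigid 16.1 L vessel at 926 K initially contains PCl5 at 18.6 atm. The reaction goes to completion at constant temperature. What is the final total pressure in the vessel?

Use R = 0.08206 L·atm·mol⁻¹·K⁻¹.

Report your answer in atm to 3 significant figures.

37.2 atm

Since T and V are fixed, P_final/P_initial = n_final/n_initial = 2/1.
P_final = (2/1) × 18.6 = 37.20 atm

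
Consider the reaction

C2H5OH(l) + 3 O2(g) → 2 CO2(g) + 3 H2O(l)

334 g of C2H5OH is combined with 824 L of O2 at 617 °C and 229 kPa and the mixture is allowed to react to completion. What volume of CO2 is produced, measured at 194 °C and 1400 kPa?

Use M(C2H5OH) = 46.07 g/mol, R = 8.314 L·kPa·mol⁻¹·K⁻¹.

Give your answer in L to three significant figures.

40.2 L

n(C2H5OH) = 334 / 46.07 = 7.250 mol
n(O2) = PV/RT = (229 × 824) / (8.314 × 890.15) = 25.50 mol
For 7.250 mol C2H5OH, stoichiometry requires (3/1) × 7.250 = 21.75 mol O2; 25.50 mol is available, so C2H5OH is limiting.
n(CO2) = (2/1) × 7.250 = 14.50 mol
V(CO2) = nRT/P = 14.50 × 8.314 × 467.15 / 1400 = 40.23 L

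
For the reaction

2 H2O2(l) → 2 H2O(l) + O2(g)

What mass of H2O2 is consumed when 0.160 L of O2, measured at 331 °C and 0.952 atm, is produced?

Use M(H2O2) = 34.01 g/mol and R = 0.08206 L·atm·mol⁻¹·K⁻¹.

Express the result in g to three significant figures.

n(O2) = PV/RT = (0.952 × 0.160) / (0.08206 × 604.15) = 0.003072 mol
n(H2O2) = (2/1) × 0.003072 = 0.006144 mol
m(H2O2) = 0.006144 × 34.01 = 0.2090 g

0.209 g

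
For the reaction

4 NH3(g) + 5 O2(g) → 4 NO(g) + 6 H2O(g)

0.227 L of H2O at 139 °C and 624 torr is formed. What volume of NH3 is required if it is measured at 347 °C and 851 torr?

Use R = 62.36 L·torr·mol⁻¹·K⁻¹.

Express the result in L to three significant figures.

n(H2O) = PV/RT = (624 × 0.227) / (62.36 × 412.15) = 0.005511 mol
n(NH3) = (4/6) × 0.005511 = 0.003674 mol
V = nRT/P = 0.003674 × 62.36 × 620.15 / 851 = 0.1670 L

0.167 L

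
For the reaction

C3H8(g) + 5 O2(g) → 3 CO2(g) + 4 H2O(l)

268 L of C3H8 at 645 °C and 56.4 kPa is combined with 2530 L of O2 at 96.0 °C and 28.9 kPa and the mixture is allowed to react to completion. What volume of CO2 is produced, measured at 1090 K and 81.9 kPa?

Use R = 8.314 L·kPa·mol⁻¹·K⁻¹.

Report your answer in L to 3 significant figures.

657 L

n(C3H8) = PV/RT = (56.4 × 268) / (8.314 × 918.15) = 1.980 mol
n(O2) = PV/RT = (28.9 × 2530) / (8.314 × 369.15) = 23.82 mol
For 1.980 mol C3H8, stoichiometry requires (5/1) × 1.980 = 9.900 mol O2; 23.82 mol is available, so C3H8 is limiting.
n(CO2) = (3/1) × 1.980 = 5.940 mol
V(CO2) = nRT/P = 5.940 × 8.314 × 1090 / 81.9 = 657.3 L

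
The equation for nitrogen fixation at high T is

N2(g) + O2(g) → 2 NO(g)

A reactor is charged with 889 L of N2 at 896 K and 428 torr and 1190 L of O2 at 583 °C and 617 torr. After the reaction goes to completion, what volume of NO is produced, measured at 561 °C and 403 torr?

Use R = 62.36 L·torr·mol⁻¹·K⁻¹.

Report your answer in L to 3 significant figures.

n(N2) = PV/RT = (428 × 889) / (62.36 × 896) = 6.810 mol
n(O2) = PV/RT = (617 × 1190) / (62.36 × 856.15) = 13.75 mol
For 6.810 mol N2, stoichiometry requires (1/1) × 6.810 = 6.810 mol O2; 13.75 mol is available, so N2 is limiting.
n(NO) = (2/1) × 6.810 = 13.62 mol
V(NO) = nRT/P = 13.62 × 62.36 × 834.15 / 403 = 1758 L

1760 L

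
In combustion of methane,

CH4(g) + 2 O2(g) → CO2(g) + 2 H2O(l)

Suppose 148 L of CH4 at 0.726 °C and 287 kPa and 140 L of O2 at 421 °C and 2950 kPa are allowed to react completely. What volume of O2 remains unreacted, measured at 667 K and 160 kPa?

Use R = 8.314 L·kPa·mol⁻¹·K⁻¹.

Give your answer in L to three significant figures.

n(CH4) = PV/RT = (287 × 148) / (8.314 × 273.876) = 18.65 mol
n(O2) = PV/RT = (2950 × 140) / (8.314 × 694.15) = 71.56 mol
For 18.65 mol CH4, stoichiometry requires (2/1) × 18.65 = 37.30 mol O2; 71.56 mol is available, so CH4 is limiting.
n(O2) consumed = (2/1) × 18.65 = 37.30 mol; remaining = 71.56 − 37.30 = 34.26 mol
V(O2) = nRT/P = 34.26 × 8.314 × 667 / 160 = 1187 L

1190 L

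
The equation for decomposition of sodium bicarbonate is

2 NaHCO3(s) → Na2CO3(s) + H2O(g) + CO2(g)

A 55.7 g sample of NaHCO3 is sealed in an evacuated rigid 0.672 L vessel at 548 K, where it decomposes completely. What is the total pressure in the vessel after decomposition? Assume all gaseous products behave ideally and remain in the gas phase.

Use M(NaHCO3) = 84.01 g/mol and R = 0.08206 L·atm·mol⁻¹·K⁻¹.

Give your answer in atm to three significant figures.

44.4 atm

n(NaHCO3) = 55.7 / 84.01 = 0.6630 mol
n(gas produced) = (2/2) × 0.6630 = 0.6630 mol
P = nRT/V = 0.6630 × 0.08206 × 548 / 0.672 = 44.37 atm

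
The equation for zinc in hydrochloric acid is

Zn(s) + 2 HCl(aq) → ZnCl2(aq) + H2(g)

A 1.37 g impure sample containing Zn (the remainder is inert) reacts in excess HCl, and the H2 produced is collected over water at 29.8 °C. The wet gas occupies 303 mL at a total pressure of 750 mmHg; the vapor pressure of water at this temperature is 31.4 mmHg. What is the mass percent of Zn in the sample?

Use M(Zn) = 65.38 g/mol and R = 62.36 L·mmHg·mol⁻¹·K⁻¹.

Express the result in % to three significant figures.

55.0 %

P(H2) = 750 − 31.4 = 718.6 mmHg
n(H2) = PV/RT = (718.6 × 0.3030) / (62.36 × 302.95) = 0.01153 mol
n(Zn) = (1/1) × 0.01153 = 0.01153 mol
m(Zn) = 0.01153 × 65.38 = 0.7538 g
%Zn = 0.7538 / 1.37 × 100 = 55.02%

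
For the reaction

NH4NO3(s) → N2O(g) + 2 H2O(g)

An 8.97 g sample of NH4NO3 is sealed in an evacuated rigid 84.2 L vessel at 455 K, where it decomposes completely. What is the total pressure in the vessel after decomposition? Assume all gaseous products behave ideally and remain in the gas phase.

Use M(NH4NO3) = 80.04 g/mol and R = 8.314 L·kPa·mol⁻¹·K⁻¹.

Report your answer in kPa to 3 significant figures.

n(NH4NO3) = 8.97 / 80.04 = 0.1121 mol
n(gas produced) = (3/1) × 0.1121 = 0.3363 mol
P = nRT/V = 0.3363 × 8.314 × 455 / 84.2 = 15.11 kPa

15.1 kPa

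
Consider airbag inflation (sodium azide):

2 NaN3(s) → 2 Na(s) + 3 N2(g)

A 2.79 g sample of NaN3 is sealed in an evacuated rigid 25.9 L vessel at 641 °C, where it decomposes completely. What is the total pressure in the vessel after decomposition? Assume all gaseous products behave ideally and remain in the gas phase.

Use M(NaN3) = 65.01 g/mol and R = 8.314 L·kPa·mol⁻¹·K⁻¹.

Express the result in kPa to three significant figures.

18.9 kPa

n(NaN3) = 2.79 / 65.01 = 0.04292 mol
n(gas produced) = (3/2) × 0.04292 = 0.06438 mol
P = nRT/V = 0.06438 × 8.314 × 914.15 / 25.9 = 18.89 kPa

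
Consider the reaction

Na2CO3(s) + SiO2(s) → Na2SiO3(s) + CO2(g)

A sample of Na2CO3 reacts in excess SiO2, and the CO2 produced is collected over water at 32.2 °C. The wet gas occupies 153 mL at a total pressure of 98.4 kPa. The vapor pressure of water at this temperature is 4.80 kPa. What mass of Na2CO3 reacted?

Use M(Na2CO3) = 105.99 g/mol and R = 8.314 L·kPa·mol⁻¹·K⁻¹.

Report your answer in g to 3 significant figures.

0.598 g

P(CO2) = 98.4 − 4.80 = 93.60 kPa
n(CO2) = PV/RT = (93.60 × 0.1530) / (8.314 × 305.35) = 0.005641 mol
n(Na2CO3) = (1/1) × 0.005641 = 0.005641 mol
m(Na2CO3) = 0.005641 × 105.99 = 0.5979 g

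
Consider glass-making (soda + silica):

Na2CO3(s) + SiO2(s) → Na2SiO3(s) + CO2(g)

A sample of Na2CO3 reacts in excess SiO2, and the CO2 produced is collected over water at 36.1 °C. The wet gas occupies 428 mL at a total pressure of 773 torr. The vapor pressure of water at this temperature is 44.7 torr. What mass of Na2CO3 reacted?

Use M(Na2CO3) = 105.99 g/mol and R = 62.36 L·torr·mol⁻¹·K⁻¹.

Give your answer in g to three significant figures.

P(CO2) = 773 − 44.7 = 728.3 torr
n(CO2) = PV/RT = (728.3 × 0.4280) / (62.36 × 309.25) = 0.01616 mol
n(Na2CO3) = (1/1) × 0.01616 = 0.01616 mol
m(Na2CO3) = 0.01616 × 105.99 = 1.713 g

1.71 g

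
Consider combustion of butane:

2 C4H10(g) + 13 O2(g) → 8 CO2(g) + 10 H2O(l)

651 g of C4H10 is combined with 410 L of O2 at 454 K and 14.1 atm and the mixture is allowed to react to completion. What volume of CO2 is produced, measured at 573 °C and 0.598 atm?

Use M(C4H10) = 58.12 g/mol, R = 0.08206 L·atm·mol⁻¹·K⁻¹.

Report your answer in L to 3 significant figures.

n(C4H10) = 651 / 58.12 = 11.20 mol
n(O2) = PV/RT = (14.1 × 410) / (0.08206 × 454) = 155.2 mol
For 11.20 mol C4H10, stoichiometry requires (13/2) × 11.20 = 72.80 mol O2; 155.2 mol is available, so C4H10 is limiting.
n(CO2) = (8/2) × 11.20 = 44.80 mol
V(CO2) = nRT/P = 44.80 × 0.08206 × 846.15 / 0.598 = 5202 L

5200 L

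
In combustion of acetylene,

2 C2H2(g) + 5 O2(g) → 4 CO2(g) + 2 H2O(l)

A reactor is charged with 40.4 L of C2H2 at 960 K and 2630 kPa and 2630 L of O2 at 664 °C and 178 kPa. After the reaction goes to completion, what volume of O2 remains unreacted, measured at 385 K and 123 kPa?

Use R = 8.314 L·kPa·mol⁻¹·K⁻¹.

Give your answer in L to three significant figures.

n(C2H2) = PV/RT = (2630 × 40.4) / (8.314 × 960) = 13.31 mol
n(O2) = PV/RT = (178 × 2630) / (8.314 × 937.15) = 60.08 mol
For 13.31 mol C2H2, stoichiometry requires (5/2) × 13.31 = 33.27 mol O2; 60.08 mol is available, so C2H2 is limiting.
n(O2) consumed = (5/2) × 13.31 = 33.27 mol; remaining = 60.08 − 33.27 = 26.81 mol
V(O2) = nRT/P = 26.81 × 8.314 × 385 / 123 = 697.7 L

698 L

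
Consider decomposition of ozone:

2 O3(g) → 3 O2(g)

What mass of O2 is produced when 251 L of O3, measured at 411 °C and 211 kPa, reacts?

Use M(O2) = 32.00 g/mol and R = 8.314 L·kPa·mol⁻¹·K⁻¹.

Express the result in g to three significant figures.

n(O3) = PV/RT = (211 × 251) / (8.314 × 684.15) = 9.311 mol
n(O2) = (3/2) × 9.311 = 13.97 mol
m(O2) = 13.97 × 32.00 = 447.0 g

447 g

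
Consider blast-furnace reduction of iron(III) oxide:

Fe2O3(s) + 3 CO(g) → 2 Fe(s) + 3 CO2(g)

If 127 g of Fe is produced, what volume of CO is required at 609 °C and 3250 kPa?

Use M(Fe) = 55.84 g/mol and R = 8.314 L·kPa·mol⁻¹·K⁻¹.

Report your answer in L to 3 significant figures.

7.70 L

n(Fe) = 127.0 / 55.84 = 2.274 mol
n(CO) = (3/2) × 2.274 = 3.411 mol
V = nRT/P = 3.411 × 8.314 × 882.15 / 3250 = 7.698 L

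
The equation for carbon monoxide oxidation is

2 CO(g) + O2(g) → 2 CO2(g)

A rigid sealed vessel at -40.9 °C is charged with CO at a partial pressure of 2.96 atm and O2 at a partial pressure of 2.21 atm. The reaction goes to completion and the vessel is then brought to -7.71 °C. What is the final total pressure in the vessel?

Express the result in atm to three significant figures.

4.22 atm

At constant V, partial pressures at -40.9 °C are proportional to moles, so apply stoichiometry directly to pressures.
P(O2) required for 2.96 atm of CO = (1/2) × 2.96 = 1.480 atm; available 2.21 atm, so CO is limiting.
P(O2) remaining = 2.21 − (1/2) × 2.96 = 0.7300 atm
P(gaseous products) = (2)/2 × 2.96 = 2.960 atm
P_total at -40.9 °C = 0.7300 + 2.960 = 3.690 atm
Scaling to -7.71 °C: P = 3.690 × 265.44/232.25 = 4.217 atm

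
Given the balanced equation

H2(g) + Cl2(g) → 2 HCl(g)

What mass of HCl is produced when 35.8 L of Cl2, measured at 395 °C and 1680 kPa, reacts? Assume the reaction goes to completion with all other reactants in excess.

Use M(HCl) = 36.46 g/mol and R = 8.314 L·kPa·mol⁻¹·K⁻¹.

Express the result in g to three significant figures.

790 g

n(Cl2) = PV/RT = (1680 × 35.8) / (8.314 × 668.15) = 10.83 mol
n(HCl) = (2/1) × 10.83 = 21.66 mol
m(HCl) = 21.66 × 36.46 = 789.7 g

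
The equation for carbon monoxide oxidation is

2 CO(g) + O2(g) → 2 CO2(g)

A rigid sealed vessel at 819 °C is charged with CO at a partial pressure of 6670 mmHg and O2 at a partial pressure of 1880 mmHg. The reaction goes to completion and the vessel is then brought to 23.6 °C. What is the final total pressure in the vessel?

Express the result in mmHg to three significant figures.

With V and T fixed, P_i ∝ n_i, so the mole ratios apply directly to partial pressures at 819 °C.
P(O2) required for 6670 mmHg of CO = (1/2) × 6670 = 3335 mmHg; available 1880 mmHg, so O2 is limiting.
P(CO) remaining = 6670 − (2/1) × 1880 = 2910 mmHg
P(gaseous products) = (2)/1 × 1880 = 3760 mmHg
P_total at 819 °C = 2910 + 3760 = 6670 mmHg
Scaling to 23.6 °C: P = 6670 × 296.75/1092.15 = 1812 mmHg

1810 mmHg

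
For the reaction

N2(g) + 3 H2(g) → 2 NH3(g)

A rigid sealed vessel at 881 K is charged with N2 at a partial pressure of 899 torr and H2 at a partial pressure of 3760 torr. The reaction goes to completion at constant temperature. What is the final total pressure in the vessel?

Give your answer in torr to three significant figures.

Because the vessel is rigid and T is held at 881 K, work the stoichiometry in partial pressures (P_i = n_iRT/V).
P(H2) required for 899 torr of N2 = (3/1) × 899 = 2697 torr; available 3760 torr, so N2 is limiting.
P(H2) remaining = 3760 − (3/1) × 899 = 1063 torr
P(gaseous products) = (2)/1 × 899 = 1798 torr
P_total at 881 K = 1063 + 1798 = 2861 torr

2860 torr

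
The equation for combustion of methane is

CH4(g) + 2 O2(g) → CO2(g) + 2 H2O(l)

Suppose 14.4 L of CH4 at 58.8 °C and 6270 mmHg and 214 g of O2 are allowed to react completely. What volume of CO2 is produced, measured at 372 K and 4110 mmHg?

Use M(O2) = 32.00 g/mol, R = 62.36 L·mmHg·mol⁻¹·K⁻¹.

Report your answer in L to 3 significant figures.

n(CH4) = PV/RT = (6270 × 14.4) / (62.36 × 331.95) = 4.362 mol
n(O2) = 214 / 32.00 = 6.688 mol
For 4.362 mol CH4, stoichiometry requires (2/1) × 4.362 = 8.724 mol O2; 6.688 mol is available, so O2 is limiting.
n(CO2) = (1/2) × 6.688 = 3.344 mol
V(CO2) = nRT/P = 3.344 × 62.36 × 372 / 4110 = 18.87 L

18.9 L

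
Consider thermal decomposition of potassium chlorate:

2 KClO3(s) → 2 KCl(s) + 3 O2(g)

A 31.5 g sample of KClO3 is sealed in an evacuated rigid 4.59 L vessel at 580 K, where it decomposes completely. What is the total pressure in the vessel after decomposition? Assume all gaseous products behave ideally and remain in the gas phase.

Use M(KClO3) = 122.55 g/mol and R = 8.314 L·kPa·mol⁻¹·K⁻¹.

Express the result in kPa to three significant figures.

n(KClO3) = 31.5 / 122.55 = 0.2570 mol
n(gas produced) = (3/2) × 0.2570 = 0.3855 mol
P = nRT/V = 0.3855 × 8.314 × 580 / 4.59 = 405.0 kPa

405 kPa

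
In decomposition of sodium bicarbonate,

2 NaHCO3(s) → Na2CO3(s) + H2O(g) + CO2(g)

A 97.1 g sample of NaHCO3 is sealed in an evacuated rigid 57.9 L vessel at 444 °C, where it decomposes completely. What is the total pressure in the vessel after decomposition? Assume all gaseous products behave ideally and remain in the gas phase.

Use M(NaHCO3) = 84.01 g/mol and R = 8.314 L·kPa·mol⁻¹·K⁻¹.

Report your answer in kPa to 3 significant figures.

119 kPa

n(NaHCO3) = 97.1 / 84.01 = 1.156 mol
n(gas produced) = (2/2) × 1.156 = 1.156 mol
P = nRT/V = 1.156 × 8.314 × 717.15 / 57.9 = 119.0 kPa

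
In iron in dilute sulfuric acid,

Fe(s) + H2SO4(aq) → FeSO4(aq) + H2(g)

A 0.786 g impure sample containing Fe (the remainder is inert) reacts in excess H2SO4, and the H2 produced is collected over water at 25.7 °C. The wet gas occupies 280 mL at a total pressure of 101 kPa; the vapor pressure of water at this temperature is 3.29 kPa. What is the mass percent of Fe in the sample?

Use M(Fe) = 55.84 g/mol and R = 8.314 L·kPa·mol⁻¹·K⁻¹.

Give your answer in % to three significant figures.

78.2 %

P(H2) = 101 − 3.29 = 97.71 kPa
n(H2) = PV/RT = (97.71 × 0.2800) / (8.314 × 298.85) = 0.01101 mol
n(Fe) = (1/1) × 0.01101 = 0.01101 mol
m(Fe) = 0.01101 × 55.84 = 0.6148 g
%Fe = 0.6148 / 0.786 × 100 = 78.22%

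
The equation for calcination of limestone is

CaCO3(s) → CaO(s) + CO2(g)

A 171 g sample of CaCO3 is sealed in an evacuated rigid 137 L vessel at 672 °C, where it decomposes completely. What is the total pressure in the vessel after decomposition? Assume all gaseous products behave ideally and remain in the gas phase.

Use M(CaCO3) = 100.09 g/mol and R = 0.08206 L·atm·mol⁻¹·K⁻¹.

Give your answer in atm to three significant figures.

0.967 atm

n(CaCO3) = 171 / 100.09 = 1.708 mol
n(gas produced) = (1/1) × 1.708 = 1.708 mol
P = nRT/V = 1.708 × 0.08206 × 945.15 / 137 = 0.9669 atm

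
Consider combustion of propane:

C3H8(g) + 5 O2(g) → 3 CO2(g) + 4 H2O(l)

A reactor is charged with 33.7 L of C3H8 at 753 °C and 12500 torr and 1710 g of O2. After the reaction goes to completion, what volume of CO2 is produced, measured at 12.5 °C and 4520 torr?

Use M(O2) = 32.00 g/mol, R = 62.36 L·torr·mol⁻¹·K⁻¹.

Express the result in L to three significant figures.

n(C3H8) = PV/RT = (12500 × 33.7) / (62.36 × 1026.15) = 6.583 mol
n(O2) = 1710 / 32.00 = 53.44 mol
For 6.583 mol C3H8, stoichiometry requires (5/1) × 6.583 = 32.91 mol O2; 53.44 mol is available, so C3H8 is limiting.
n(CO2) = (3/1) × 6.583 = 19.75 mol
V(CO2) = nRT/P = 19.75 × 62.36 × 285.65 / 4520 = 77.83 L

77.8 L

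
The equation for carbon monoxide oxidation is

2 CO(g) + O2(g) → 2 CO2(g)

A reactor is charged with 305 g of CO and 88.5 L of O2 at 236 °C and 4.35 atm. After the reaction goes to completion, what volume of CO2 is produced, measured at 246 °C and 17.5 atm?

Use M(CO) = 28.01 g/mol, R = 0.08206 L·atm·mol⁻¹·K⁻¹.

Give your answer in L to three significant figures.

26.5 L

n(CO) = 305 / 28.01 = 10.89 mol
n(O2) = PV/RT = (4.35 × 88.5) / (0.08206 × 509.15) = 9.214 mol
For 10.89 mol CO, stoichiometry requires (1/2) × 10.89 = 5.445 mol O2; 9.214 mol is available, so CO is limiting.
n(CO2) = (2/2) × 10.89 = 10.89 mol
V(CO2) = nRT/P = 10.89 × 0.08206 × 519.15 / 17.5 = 26.51 L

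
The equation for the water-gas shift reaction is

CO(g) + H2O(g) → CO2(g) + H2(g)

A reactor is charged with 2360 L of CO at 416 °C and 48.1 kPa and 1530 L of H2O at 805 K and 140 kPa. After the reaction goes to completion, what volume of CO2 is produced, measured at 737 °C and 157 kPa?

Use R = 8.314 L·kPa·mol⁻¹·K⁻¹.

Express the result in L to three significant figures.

1060 L

n(CO) = PV/RT = (48.1 × 2360) / (8.314 × 689.15) = 19.81 mol
n(H2O) = PV/RT = (140 × 1530) / (8.314 × 805) = 32.00 mol
For 19.81 mol CO, stoichiometry requires (1/1) × 19.81 = 19.81 mol H2O; 32.00 mol is available, so CO is limiting.
n(CO2) = (1/1) × 19.81 = 19.81 mol
V(CO2) = nRT/P = 19.81 × 8.314 × 1010.15 / 157 = 1060 L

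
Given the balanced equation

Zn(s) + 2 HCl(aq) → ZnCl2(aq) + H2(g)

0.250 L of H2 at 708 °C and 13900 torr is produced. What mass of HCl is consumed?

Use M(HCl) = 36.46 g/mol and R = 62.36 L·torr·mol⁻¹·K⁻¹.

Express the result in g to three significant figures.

n(H2) = PV/RT = (13900 × 0.250) / (62.36 × 981.15) = 0.05680 mol
n(HCl) = (2/1) × 0.05680 = 0.1136 mol
m(HCl) = 0.1136 × 36.46 = 4.142 g

4.14 g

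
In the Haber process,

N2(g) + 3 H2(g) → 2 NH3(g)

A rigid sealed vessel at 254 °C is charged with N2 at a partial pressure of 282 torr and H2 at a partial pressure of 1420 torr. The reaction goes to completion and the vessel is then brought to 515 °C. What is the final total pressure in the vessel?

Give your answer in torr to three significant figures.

At constant V, partial pressures at 254 °C are proportional to moles, so apply stoichiometry directly to pressures.
P(H2) required for 282 torr of N2 = (3/1) × 282 = 846.0 torr; available 1420 torr, so N2 is limiting.
P(H2) remaining = 1420 − (3/1) × 282 = 574.0 torr
P(gaseous products) = (2)/1 × 282 = 564.0 torr
P_total at 254 °C = 574.0 + 564.0 = 1138 torr
Scaling to 515 °C: P = 1138 × 788.15/527.15 = 1701 torr

1700 torr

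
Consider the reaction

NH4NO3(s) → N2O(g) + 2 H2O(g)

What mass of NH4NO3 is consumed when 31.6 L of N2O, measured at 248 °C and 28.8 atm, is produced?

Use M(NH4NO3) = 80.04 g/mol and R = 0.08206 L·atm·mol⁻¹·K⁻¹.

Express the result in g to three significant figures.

n(N2O) = PV/RT = (28.8 × 31.6) / (0.08206 × 521.15) = 21.28 mol
n(NH4NO3) = (1/1) × 21.28 = 21.28 mol
m(NH4NO3) = 21.28 × 80.04 = 1703 g

1700 g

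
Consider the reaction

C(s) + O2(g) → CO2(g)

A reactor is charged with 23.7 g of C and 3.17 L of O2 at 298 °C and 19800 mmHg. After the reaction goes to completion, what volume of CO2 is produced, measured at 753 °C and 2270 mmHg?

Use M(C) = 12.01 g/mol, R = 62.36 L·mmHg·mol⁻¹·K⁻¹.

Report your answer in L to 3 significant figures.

49.7 L

n(C) = 23.7 / 12.01 = 1.973 mol
n(O2) = PV/RT = (19800 × 3.17) / (62.36 × 571.15) = 1.762 mol
For 1.973 mol C, stoichiometry requires (1/1) × 1.973 = 1.973 mol O2; 1.762 mol is available, so O2 is limiting.
n(CO2) = (1/1) × 1.762 = 1.762 mol
V(CO2) = nRT/P = 1.762 × 62.36 × 1026.15 / 2270 = 49.67 L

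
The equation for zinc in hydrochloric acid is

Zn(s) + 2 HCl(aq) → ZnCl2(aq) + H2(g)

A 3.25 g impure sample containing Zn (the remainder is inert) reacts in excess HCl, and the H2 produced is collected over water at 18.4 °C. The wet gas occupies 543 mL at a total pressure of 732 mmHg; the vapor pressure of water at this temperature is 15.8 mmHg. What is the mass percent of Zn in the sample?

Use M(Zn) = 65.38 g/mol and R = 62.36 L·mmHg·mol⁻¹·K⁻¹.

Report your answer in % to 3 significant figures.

P(H2) = 732 − 15.8 = 716.2 mmHg
n(H2) = PV/RT = (716.2 × 0.5430) / (62.36 × 291.55) = 0.02139 mol
n(Zn) = (1/1) × 0.02139 = 0.02139 mol
m(Zn) = 0.02139 × 65.38 = 1.398 g
%Zn = 1.398 / 3.25 × 100 = 43.02%

43.0 %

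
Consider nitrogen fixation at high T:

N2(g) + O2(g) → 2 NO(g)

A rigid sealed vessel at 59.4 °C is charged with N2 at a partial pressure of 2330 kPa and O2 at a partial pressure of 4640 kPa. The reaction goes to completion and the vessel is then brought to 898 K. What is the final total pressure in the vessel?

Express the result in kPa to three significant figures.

At constant V, partial pressures at 59.4 °C are proportional to moles, so apply stoichiometry directly to pressures.
P(O2) required for 2330 kPa of N2 = (1/1) × 2330 = 2330 kPa; available 4640 kPa, so N2 is limiting.
P(O2) remaining = 4640 − (1/1) × 2330 = 2310 kPa
P(gaseous products) = (2)/1 × 2330 = 4660 kPa
P_total at 59.4 °C = 2310 + 4660 = 6970 kPa
Scaling to 898 K: P = 6970 × 898/332.55 = 18820 kPa

18800 kPa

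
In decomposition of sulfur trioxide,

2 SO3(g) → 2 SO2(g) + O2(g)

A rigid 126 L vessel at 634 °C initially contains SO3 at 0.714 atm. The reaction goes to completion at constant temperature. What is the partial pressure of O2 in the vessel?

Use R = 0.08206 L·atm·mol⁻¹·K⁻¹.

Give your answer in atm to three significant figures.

n(SO3)₀ = PV/RT = (0.714 × 126) / (0.08206 × 907.15) = 1.209 mol
n(O2) = (1/2) × 1.209 = 0.6045 mol
P(O2) = nRT/V = 0.6045 × 0.08206 × 907.15 / 126 = 0.3571 atm

0.357 atm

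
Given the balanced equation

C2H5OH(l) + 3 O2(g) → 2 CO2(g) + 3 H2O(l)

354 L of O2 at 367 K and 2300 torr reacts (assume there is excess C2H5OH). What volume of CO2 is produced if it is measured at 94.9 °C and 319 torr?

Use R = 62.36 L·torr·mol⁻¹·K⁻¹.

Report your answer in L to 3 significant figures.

n(O2) = PV/RT = (2300 × 354) / (62.36 × 367) = 35.58 mol
n(CO2) = (2/3) × 35.58 = 23.72 mol
V = nRT/P = 23.72 × 62.36 × 368.05 / 319 = 1707 L

1710 L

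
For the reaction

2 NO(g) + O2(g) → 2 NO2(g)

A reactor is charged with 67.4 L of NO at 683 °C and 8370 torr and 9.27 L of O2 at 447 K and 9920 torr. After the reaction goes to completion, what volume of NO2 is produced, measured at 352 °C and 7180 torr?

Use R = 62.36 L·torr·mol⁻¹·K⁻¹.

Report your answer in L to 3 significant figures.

n(NO) = PV/RT = (8370 × 67.4) / (62.36 × 956.15) = 9.461 mol
n(O2) = PV/RT = (9920 × 9.27) / (62.36 × 447) = 3.299 mol
For 9.461 mol NO, stoichiometry requires (1/2) × 9.461 = 4.731 mol O2; 3.299 mol is available, so O2 is limiting.
n(NO2) = (2/1) × 3.299 = 6.598 mol
V(NO2) = nRT/P = 6.598 × 62.36 × 625.15 / 7180 = 35.82 L

35.8 L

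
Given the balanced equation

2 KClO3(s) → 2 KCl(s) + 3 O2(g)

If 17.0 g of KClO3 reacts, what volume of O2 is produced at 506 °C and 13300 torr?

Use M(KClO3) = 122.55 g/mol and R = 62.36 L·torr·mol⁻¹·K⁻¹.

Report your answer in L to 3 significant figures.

n(KClO3) = 17.00 / 122.55 = 0.1387 mol
n(O2) = (3/2) × 0.1387 = 0.2080 mol
V = nRT/P = 0.2080 × 62.36 × 779.15 / 13300 = 0.7599 L

0.760 L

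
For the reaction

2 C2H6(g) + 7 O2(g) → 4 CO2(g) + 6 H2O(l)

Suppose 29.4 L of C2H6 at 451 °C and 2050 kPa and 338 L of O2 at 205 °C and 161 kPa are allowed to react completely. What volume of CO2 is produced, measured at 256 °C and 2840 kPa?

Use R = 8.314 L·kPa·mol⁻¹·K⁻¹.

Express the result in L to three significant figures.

n(C2H6) = PV/RT = (2050 × 29.4) / (8.314 × 724.15) = 10.01 mol
n(O2) = PV/RT = (161 × 338) / (8.314 × 478.15) = 13.69 mol
For 10.01 mol C2H6, stoichiometry requires (7/2) × 10.01 = 35.03 mol O2; 13.69 mol is available, so O2 is limiting.
n(CO2) = (4/7) × 13.69 = 7.823 mol
V(CO2) = nRT/P = 7.823 × 8.314 × 529.15 / 2840 = 12.12 L

12.1 L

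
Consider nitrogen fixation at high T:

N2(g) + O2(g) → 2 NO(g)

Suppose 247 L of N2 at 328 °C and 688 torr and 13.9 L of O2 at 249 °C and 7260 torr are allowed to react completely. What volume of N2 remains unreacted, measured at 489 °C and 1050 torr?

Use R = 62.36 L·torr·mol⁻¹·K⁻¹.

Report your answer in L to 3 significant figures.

n(N2) = PV/RT = (688 × 247) / (62.36 × 601.15) = 4.533 mol
n(O2) = PV/RT = (7260 × 13.9) / (62.36 × 522.15) = 3.099 mol
For 4.533 mol N2, stoichiometry requires (1/1) × 4.533 = 4.533 mol O2; 3.099 mol is available, so O2 is limiting.
n(N2) consumed = (1/1) × 3.099 = 3.099 mol; remaining = 4.533 − 3.099 = 1.434 mol
V(N2) = nRT/P = 1.434 × 62.36 × 762.15 / 1050 = 64.91 L

64.9 L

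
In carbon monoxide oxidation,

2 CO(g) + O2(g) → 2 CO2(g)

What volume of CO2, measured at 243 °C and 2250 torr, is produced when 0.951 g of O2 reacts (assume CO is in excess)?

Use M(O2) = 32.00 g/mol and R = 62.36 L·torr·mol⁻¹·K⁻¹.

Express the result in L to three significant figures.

0.850 L

n(O2) = 0.9510 / 32.00 = 0.02972 mol
n(CO2) = (2/1) × 0.02972 = 0.05944 mol
V = nRT/P = 0.05944 × 62.36 × 516.15 / 2250 = 0.8503 L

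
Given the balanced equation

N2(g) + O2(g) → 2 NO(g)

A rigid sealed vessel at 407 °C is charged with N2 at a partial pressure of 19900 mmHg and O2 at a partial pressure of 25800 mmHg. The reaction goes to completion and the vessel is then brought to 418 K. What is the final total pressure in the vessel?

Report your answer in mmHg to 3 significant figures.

With V and T fixed, P_i ∝ n_i, so the mole ratios apply directly to partial pressures at 407 °C.
P(O2) required for 19900 mmHg of N2 = (1/1) × 19900 = 19900 mmHg; available 25800 mmHg, so N2 is limiting.
P(O2) remaining = 25800 − (1/1) × 19900 = 5900 mmHg
P(gaseous products) = (2)/1 × 19900 = 39800 mmHg
P_total at 407 °C = 5900 + 39800 = 45700 mmHg
Scaling to 418 K: P = 45700 × 418/680.15 = 28090 mmHg

28100 mmHg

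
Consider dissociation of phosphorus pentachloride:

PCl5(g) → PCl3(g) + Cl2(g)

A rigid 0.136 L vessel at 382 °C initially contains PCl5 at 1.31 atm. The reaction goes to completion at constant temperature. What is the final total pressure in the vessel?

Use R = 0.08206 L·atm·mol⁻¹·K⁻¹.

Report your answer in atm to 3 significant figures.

Since T and V are fixed, P_final/P_initial = n_final/n_initial = 2/1.
P_final = (2/1) × 1.31 = 2.620 atm

2.62 atm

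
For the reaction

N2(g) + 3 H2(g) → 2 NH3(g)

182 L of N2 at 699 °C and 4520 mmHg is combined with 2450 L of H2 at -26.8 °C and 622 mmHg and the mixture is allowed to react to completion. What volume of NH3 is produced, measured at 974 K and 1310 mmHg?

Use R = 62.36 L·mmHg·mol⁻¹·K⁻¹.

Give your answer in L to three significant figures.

n(N2) = PV/RT = (4520 × 182) / (62.36 × 972.15) = 13.57 mol
n(H2) = PV/RT = (622 × 2450) / (62.36 × 246.35) = 99.20 mol
For 13.57 mol N2, stoichiometry requires (3/1) × 13.57 = 40.71 mol H2; 99.20 mol is available, so N2 is limiting.
n(NH3) = (2/1) × 13.57 = 27.14 mol
V(NH3) = nRT/P = 27.14 × 62.36 × 974 / 1310 = 1258 L

1260 L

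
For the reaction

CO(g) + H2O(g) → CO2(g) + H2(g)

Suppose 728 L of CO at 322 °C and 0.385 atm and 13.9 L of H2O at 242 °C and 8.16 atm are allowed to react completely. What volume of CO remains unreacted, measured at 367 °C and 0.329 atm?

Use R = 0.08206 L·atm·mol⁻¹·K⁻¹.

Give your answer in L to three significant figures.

n(CO) = PV/RT = (0.385 × 728) / (0.08206 × 595.15) = 5.739 mol
n(H2O) = PV/RT = (8.16 × 13.9) / (0.08206 × 515.15) = 2.683 mol
For 5.739 mol CO, stoichiometry requires (1/1) × 5.739 = 5.739 mol H2O; 2.683 mol is available, so H2O is limiting.
n(CO) consumed = (1/1) × 2.683 = 2.683 mol; remaining = 5.739 − 2.683 = 3.056 mol
V(CO) = nRT/P = 3.056 × 0.08206 × 640.15 / 0.329 = 487.9 L

488 L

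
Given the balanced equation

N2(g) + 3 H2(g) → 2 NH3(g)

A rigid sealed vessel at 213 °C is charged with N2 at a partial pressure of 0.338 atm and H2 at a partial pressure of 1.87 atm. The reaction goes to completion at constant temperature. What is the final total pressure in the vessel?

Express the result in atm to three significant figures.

1.53 atm

With V and T fixed, P_i ∝ n_i, so the mole ratios apply directly to partial pressures at 213 °C.
P(H2) required for 0.338 atm of N2 = (3/1) × 0.338 = 1.014 atm; available 1.87 atm, so N2 is limiting.
P(H2) remaining = 1.87 − (3/1) × 0.338 = 0.8560 atm
P(gaseous products) = (2)/1 × 0.338 = 0.6760 atm
P_total at 213 °C = 0.8560 + 0.6760 = 1.532 atm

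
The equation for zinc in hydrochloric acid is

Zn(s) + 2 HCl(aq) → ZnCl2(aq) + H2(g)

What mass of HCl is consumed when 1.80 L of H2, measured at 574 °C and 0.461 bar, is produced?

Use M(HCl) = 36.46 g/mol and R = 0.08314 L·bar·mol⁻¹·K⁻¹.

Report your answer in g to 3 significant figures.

n(H2) = PV/RT = (0.461 × 1.80) / (0.08314 × 847.15) = 0.01178 mol
n(HCl) = (2/1) × 0.01178 = 0.02356 mol
m(HCl) = 0.02356 × 36.46 = 0.8590 g

0.859 g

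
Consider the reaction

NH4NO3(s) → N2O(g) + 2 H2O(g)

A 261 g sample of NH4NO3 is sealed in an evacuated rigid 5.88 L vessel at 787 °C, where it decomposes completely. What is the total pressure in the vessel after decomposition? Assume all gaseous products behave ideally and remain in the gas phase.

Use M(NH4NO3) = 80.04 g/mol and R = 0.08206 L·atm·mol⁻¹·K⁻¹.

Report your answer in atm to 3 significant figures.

n(NH4NO3) = 261 / 80.04 = 3.261 mol
n(gas produced) = (3/1) × 3.261 = 9.783 mol
P = nRT/V = 9.783 × 0.08206 × 1060.15 / 5.88 = 144.7 atm

145 atm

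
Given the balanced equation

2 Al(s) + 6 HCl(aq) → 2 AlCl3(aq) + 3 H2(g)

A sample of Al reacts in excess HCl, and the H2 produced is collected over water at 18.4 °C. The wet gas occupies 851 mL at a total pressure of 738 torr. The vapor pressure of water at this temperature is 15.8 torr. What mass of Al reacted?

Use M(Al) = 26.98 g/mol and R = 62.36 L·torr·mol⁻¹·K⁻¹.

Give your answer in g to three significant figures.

0.608 g

P(H2) = 738 − 15.8 = 722.2 torr
n(H2) = PV/RT = (722.2 × 0.8510) / (62.36 × 291.55) = 0.03380 mol
n(Al) = (2/3) × 0.03380 = 0.02253 mol
m(Al) = 0.02253 × 26.98 = 0.6079 g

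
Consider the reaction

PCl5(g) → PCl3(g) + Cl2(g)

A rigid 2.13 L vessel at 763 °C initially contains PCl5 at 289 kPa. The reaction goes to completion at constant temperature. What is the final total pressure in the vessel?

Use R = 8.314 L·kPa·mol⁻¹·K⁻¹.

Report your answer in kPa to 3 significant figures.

Rigid vessel, constant T ⇒ P scales with total gas moles (1 → 2).
P_final = (2/1) × 289 = 578.0 kPa

578 kPa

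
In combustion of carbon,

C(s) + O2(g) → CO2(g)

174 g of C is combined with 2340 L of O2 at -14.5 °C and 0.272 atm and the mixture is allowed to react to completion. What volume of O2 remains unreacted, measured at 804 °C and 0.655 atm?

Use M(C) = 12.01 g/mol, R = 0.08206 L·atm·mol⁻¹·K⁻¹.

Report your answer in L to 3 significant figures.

n(C) = 174 / 12.01 = 14.49 mol
n(O2) = PV/RT = (0.272 × 2340) / (0.08206 × 258.65) = 29.99 mol
For 14.49 mol C, stoichiometry requires (1/1) × 14.49 = 14.49 mol O2; 29.99 mol is available, so C is limiting.
n(O2) consumed = (1/1) × 14.49 = 14.49 mol; remaining = 29.99 − 14.49 = 15.50 mol
V(O2) = nRT/P = 15.50 × 0.08206 × 1077.15 / 0.655 = 2092 L

2090 L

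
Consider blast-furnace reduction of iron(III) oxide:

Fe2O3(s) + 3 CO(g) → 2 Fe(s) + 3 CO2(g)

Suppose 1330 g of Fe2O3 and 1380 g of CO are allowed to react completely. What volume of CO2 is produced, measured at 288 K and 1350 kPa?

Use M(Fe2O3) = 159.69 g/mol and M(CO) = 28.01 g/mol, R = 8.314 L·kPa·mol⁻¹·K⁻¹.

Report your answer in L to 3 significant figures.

44.3 L

n(Fe2O3) = 1330 / 159.69 = 8.329 mol
n(CO) = 1380 / 28.01 = 49.27 mol
For 8.329 mol Fe2O3, stoichiometry requires (3/1) × 8.329 = 24.99 mol CO; 49.27 mol is available, so Fe2O3 is limiting.
n(CO2) = (3/1) × 8.329 = 24.99 mol
V(CO2) = nRT/P = 24.99 × 8.314 × 288 / 1350 = 44.32 L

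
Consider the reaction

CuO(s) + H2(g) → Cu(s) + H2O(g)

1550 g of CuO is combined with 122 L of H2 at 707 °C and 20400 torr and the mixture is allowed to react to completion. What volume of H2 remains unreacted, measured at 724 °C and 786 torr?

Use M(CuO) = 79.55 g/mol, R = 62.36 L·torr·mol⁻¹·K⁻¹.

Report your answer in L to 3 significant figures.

n(CuO) = 1550 / 79.55 = 19.48 mol
n(H2) = PV/RT = (20400 × 122) / (62.36 × 980.15) = 40.72 mol
For 19.48 mol CuO, stoichiometry requires (1/1) × 19.48 = 19.48 mol H2; 40.72 mol is available, so CuO is limiting.
n(H2) consumed = (1/1) × 19.48 = 19.48 mol; remaining = 40.72 − 19.48 = 21.24 mol
V(H2) = nRT/P = 21.24 × 62.36 × 997.15 / 786 = 1680 L

1680 L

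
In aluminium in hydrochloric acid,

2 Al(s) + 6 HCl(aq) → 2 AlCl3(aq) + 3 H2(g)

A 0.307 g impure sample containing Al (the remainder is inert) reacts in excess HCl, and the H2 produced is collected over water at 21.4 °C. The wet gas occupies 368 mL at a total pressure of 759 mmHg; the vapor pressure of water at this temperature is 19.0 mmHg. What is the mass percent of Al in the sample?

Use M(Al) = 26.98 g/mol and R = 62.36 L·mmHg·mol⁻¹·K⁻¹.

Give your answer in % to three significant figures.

P(H2) = 759 − 19.0 = 740.0 mmHg
n(H2) = PV/RT = (740.0 × 0.3680) / (62.36 × 294.55) = 0.01483 mol
n(Al) = (2/3) × 0.01483 = 0.009887 mol
m(Al) = 0.009887 × 26.98 = 0.2668 g
%Al = 0.2668 / 0.307 × 100 = 86.91%

86.9 %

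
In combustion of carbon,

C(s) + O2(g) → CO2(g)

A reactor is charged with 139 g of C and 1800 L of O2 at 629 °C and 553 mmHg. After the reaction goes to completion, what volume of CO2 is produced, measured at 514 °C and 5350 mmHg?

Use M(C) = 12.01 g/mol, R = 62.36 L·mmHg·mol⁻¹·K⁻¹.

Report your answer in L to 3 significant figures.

106 L

n(C) = 139 / 12.01 = 11.57 mol
n(O2) = PV/RT = (553 × 1800) / (62.36 × 902.15) = 17.69 mol
For 11.57 mol C, stoichiometry requires (1/1) × 11.57 = 11.57 mol O2; 17.69 mol is available, so C is limiting.
n(CO2) = (1/1) × 11.57 = 11.57 mol
V(CO2) = nRT/P = 11.57 × 62.36 × 787.15 / 5350 = 106.2 L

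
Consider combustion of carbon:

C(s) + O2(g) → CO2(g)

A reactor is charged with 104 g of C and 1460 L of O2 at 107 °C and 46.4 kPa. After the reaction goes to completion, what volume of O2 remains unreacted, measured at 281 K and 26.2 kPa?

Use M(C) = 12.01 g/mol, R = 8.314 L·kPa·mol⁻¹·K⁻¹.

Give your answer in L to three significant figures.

1140 L

n(C) = 104 / 12.01 = 8.659 mol
n(O2) = PV/RT = (46.4 × 1460) / (8.314 × 380.15) = 21.43 mol
For 8.659 mol C, stoichiometry requires (1/1) × 8.659 = 8.659 mol O2; 21.43 mol is available, so C is limiting.
n(O2) consumed = (1/1) × 8.659 = 8.659 mol; remaining = 21.43 − 8.659 = 12.77 mol
V(O2) = nRT/P = 12.77 × 8.314 × 281 / 26.2 = 1139 L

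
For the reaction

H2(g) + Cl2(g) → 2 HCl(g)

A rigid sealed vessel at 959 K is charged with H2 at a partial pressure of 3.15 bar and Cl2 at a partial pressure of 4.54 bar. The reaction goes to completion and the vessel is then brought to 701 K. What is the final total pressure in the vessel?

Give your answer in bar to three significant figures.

5.62 bar

At constant V, partial pressures at 959 K are proportional to moles, so apply stoichiometry directly to pressures.
P(Cl2) required for 3.15 bar of H2 = (1/1) × 3.15 = 3.150 bar; available 4.54 bar, so H2 is limiting.
P(Cl2) remaining = 4.54 − (1/1) × 3.15 = 1.390 bar
P(gaseous products) = (2)/1 × 3.15 = 6.300 bar
P_total at 959 K = 1.390 + 6.300 = 7.690 bar
Scaling to 701 K: P = 7.690 × 701/959 = 5.621 bar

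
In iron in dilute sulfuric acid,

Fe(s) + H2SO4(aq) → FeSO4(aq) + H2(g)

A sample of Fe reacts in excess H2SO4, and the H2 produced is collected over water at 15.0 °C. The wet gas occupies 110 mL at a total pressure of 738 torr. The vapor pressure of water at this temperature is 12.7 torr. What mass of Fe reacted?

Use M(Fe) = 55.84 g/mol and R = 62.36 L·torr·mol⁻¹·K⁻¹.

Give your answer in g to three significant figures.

0.248 g

P(H2) = 738 − 12.7 = 725.3 torr
n(H2) = PV/RT = (725.3 × 0.1100) / (62.36 × 288.15) = 0.004440 mol
n(Fe) = (1/1) × 0.004440 = 0.004440 mol
m(Fe) = 0.004440 × 55.84 = 0.2479 g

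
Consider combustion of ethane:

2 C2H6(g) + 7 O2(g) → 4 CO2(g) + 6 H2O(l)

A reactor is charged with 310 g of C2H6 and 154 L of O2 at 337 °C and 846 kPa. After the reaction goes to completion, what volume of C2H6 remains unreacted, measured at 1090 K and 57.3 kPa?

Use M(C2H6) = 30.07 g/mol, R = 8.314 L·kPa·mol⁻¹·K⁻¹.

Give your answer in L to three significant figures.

n(C2H6) = 310 / 30.07 = 10.31 mol
n(O2) = PV/RT = (846 × 154) / (8.314 × 610.15) = 25.68 mol
For 10.31 mol C2H6, stoichiometry requires (7/2) × 10.31 = 36.09 mol O2; 25.68 mol is available, so O2 is limiting.
n(C2H6) consumed = (2/7) × 25.68 = 7.337 mol; remaining = 10.31 − 7.337 = 2.973 mol
V(C2H6) = nRT/P = 2.973 × 8.314 × 1090 / 57.3 = 470.2 L

470 L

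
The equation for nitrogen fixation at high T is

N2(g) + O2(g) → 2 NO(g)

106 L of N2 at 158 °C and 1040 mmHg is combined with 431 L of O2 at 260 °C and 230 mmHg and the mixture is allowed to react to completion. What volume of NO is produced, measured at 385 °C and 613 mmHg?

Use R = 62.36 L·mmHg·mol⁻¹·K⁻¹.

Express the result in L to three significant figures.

399 L

n(N2) = PV/RT = (1040 × 106) / (62.36 × 431.15) = 4.100 mol
n(O2) = PV/RT = (230 × 431) / (62.36 × 533.15) = 2.982 mol
For 4.100 mol N2, stoichiometry requires (1/1) × 4.100 = 4.100 mol O2; 2.982 mol is available, so O2 is limiting.
n(NO) = (2/1) × 2.982 = 5.964 mol
V(NO) = nRT/P = 5.964 × 62.36 × 658.15 / 613 = 399.3 L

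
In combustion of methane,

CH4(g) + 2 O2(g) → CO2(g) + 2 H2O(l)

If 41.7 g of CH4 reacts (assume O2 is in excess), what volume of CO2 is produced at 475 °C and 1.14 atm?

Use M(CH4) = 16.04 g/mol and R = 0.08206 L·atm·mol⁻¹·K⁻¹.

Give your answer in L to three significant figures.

140 L

n(CH4) = 41.70 / 16.04 = 2.600 mol
n(CO2) = (1/1) × 2.600 = 2.600 mol
V = nRT/P = 2.600 × 0.08206 × 748.15 / 1.14 = 140.0 L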